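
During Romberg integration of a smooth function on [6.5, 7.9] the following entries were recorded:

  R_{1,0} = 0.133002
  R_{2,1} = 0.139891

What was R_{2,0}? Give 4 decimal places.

0.1382

From R_{2,1} = (4·R_{2,0} − R_{1,0})/3, solve for R_{2,0}:
4·R_{2,0} = 3·0.139891 + 0.133002 = 0.552675
R_{2,0} = 0.138169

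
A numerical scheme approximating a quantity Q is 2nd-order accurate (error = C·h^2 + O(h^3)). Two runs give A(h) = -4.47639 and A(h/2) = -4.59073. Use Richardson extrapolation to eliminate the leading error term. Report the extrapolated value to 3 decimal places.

-4.629

Extrapolated value = (4·A(h/2) − A(h)) / (4 − 1)
= (4·(-4.59073) − (-4.47639)) / 3
= -13.88653 / 3 = -4.62884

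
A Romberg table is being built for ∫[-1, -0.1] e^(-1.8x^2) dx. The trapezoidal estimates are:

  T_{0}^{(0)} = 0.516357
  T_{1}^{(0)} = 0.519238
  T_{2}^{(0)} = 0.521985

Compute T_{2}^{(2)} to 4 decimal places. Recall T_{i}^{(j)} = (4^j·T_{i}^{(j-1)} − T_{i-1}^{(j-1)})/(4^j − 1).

Richardson extrapolation on the trapezoidal column (denominator 4−1=3):
T_{1}^{(1)} = (4·0.519238 − 0.516357) / 3 = 0.520198
T_{2}^{(1)} = 0.521985 + (0.521985 − 0.519238)/3 = 0.522901
T_{2}^{(2)} = (16·0.522901 − 0.520198) / 15 = 0.523081

0.5231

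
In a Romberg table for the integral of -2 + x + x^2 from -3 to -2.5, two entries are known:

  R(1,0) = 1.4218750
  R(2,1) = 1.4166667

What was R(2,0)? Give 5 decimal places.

From R(2,1) = (4·R(2,0) − R(1,0))/3, solve for R(2,0):
4·R(2,0) = 3·1.4166667 + 1.4218750 = 5.6718751
R(2,0) = 1.4179688

1.41797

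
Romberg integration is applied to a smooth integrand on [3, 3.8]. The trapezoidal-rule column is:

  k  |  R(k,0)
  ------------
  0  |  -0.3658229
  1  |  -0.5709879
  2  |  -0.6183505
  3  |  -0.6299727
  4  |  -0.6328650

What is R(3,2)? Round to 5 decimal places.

R(2,1) = (4·(-0.6183505) − (-0.5709879)) / 3 = -0.6341380
R(3,1) = (4·(-0.6299727) − (-0.6183505)) / 3 = -0.6338468
R(3,2) = (16·(-0.6338468) − (-0.6341380)) / 15 = -0.6338274

-0.63383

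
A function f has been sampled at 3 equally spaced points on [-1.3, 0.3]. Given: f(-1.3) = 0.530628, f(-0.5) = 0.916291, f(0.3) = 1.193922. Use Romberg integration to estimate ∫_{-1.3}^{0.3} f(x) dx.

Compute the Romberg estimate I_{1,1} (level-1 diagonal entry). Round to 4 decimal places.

I_{0,0} (trapezoid, 1 panel, h=1.6000): 1.379640
I_{1,0} (trapezoid, 2 panels, h=0.8000): 1.422853
I_{1,1} = 1.422853 + (1.422853 − 1.379640)/3 = 1.437257

1.4373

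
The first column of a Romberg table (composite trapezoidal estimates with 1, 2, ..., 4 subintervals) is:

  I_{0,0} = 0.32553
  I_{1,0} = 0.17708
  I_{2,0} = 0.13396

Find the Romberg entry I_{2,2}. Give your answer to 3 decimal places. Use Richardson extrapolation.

I_{1,1} = 0.17708 + (0.17708 − 0.32553)/3 = 0.12760
I_{2,1} = (4·0.13396 − 0.17708) / 3 = 0.11959
I_{2,2} = 0.11959 + (0.11959 − 0.12760)/15 = 0.11906
(Column j=1 coincides with Simpson's rule on the same nodes.)

0.119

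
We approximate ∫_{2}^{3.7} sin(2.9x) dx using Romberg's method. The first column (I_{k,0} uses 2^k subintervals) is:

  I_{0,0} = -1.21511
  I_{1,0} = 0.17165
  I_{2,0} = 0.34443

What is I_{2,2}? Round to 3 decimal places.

0.387

Richardson extrapolation on the trapezoidal column (denominator 4−1=3):
I_{1,1} = (4·0.17165 − (-1.21511)) / 3 = 0.63390
I_{2,1} = (4·0.34443 − 0.17165) / 3 = 0.40202
I_{2,2} = 0.40202 + (0.40202 − 0.63390)/15 = 0.38656
(Column j=1 coincides with Simpson's rule on the same nodes.)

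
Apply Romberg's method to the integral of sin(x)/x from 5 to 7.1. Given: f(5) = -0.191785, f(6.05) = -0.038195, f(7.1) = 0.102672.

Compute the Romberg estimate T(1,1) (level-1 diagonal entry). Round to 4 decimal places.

-0.0847

T(0,0) (trapezoid, 1 panel, h=2.1000): -0.093569
T(1,0) (trapezoid, 2 panels, h=1.0500): -0.086889
T(1,1) = -0.086889 + (-0.086889 − (-0.093569))/3 = -0.084662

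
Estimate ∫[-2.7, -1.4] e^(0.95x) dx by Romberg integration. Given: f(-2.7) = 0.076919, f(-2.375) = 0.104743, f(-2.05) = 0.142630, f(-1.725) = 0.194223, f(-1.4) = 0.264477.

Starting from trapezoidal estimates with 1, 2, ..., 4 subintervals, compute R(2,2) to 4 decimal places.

0.1974

R(0,0) (trapezoid, 1 panel, h=1.3000): 0.221907
R(1,0) (trapezoid, 2 panels, h=0.6500): 0.203663
R(2,0) (trapezoid, 4 panels, h=0.3250): 0.198996
R(1,1) = 0.203663 + (0.203663 − 0.221907)/3 = 0.197582
R(2,1) = 0.198996 + (0.198996 − 0.203663)/3 = 0.197440
R(2,2) = 0.197440 + (0.197440 − 0.197582)/15 = 0.197431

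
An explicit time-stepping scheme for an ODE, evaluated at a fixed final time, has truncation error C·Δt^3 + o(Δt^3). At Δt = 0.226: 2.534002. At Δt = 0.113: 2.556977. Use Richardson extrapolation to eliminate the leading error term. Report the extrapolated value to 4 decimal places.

Extrapolated value = (8·A(Δt/2) − A(Δt)) / (8 − 1)
= (8·2.556977 − 2.534002) / 7
= 17.921814 / 7 = 2.560259

2.5603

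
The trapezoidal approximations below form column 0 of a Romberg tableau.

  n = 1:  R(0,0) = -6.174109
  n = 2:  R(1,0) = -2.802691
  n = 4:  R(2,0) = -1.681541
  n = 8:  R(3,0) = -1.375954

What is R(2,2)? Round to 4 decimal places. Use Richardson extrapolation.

-1.2831

Richardson extrapolation on the trapezoidal column (denominator 4−1=3):
R(1,1) = (4·(-2.802691) − (-6.174109)) / 3 = -1.678885
R(2,1) = -1.681541 + (-1.681541 − (-2.802691))/3 = -1.307824
R(2,2) = (16·(-1.307824) − (-1.678885)) / 15 = -1.283087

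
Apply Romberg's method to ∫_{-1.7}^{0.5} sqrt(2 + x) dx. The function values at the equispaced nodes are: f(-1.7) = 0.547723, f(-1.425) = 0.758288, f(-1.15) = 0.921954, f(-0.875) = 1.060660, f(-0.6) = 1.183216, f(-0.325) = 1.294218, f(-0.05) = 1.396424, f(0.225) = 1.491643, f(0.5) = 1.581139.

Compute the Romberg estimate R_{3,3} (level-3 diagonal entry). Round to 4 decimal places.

2.5256

R_{0,0} (trapezoid, 1 panel, h=2.2000): 2.341748
R_{1,0} (trapezoid, 2 panels, h=1.1000): 2.472412
R_{2,0} (trapezoid, 4 panels, h=0.5500): 2.511314
R_{3,0} (trapezoid, 8 panels, h=0.2750): 2.521979
R_{1,1} = 2.472412 + (2.472412 − 2.341748)/3 = 2.515967
R_{2,1} = 2.511314 + (2.511314 − 2.472412)/3 = 2.524281
R_{3,1} = 2.521979 + (2.521979 − 2.511314)/3 = 2.525534
R_{2,2} = 2.524281 + (2.524281 − 2.515967)/15 = 2.524835
R_{3,2} = 2.525534 + (2.525534 − 2.524281)/15 = 2.525618
R_{3,3} = 2.525618 + (2.525618 − 2.524835)/63 = 2.525630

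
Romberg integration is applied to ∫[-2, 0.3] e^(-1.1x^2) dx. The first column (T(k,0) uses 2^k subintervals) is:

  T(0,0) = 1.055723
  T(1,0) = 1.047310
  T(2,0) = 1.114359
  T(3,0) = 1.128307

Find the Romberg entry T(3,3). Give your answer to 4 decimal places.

1.1325

Richardson extrapolation on the trapezoidal column (denominator 4−1=3):
T(1,1) = (4·1.047310 − 1.055723) / 3 = 1.044506
T(2,1) = 1.114359 + (1.114359 − 1.047310)/3 = 1.136709
T(3,1) = 1.128307 + (1.128307 − 1.114359)/3 = 1.132956
T(2,2) = 1.136709 + (1.136709 − 1.044506)/15 = 1.142856
T(3,2) = 1.132956 + (1.132956 − 1.136709)/15 = 1.132706
T(3,3) = (64·1.132706 − 1.142856) / 63 = 1.132545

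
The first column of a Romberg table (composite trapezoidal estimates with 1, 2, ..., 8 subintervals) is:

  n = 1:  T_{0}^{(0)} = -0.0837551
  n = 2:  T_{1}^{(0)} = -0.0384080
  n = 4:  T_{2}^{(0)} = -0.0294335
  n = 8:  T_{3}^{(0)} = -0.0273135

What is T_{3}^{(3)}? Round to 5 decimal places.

Richardson extrapolation on the trapezoidal column (denominator 4−1=3):
T_{1}^{(1)} = -0.0384080 + (-0.0384080 − (-0.0837551))/3 = -0.0232923
T_{2}^{(1)} = -0.0294335 + (-0.0294335 − (-0.0384080))/3 = -0.0264420
T_{3}^{(1)} = -0.0273135 + (-0.0273135 − (-0.0294335))/3 = -0.0266068
T_{2}^{(2)} = -0.0264420 + (-0.0264420 − (-0.0232923))/15 = -0.0266520
T_{3}^{(2)} = (16·(-0.0266068) − (-0.0264420)) / 15 = -0.0266178
T_{3}^{(3)} = -0.0266178 + (-0.0266178 − (-0.0266520))/63 = -0.0266173

-0.02662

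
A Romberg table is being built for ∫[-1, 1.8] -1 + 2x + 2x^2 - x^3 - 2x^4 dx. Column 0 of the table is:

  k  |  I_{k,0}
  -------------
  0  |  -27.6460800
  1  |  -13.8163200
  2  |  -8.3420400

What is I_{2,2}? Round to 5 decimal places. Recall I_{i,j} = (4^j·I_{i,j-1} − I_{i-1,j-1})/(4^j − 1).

-6.33801

Richardson extrapolation on the trapezoidal column (denominator 4−1=3):
I_{1,1} = (4·(-13.8163200) − (-27.6460800)) / 3 = -9.2064000
I_{2,1} = (4·(-8.3420400) − (-13.8163200)) / 3 = -6.5172800
I_{2,2} = -6.5172800 + (-6.5172800 − (-9.2064000))/15 = -6.3380053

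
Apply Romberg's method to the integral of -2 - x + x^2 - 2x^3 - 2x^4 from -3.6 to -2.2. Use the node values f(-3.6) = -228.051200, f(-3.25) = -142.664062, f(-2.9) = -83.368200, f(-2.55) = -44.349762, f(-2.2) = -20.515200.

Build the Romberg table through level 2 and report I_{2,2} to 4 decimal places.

I_{0,0} (trapezoid, 1 panel, h=1.4000): -173.996480
I_{1,0} (trapezoid, 2 panels, h=0.7000): -145.355980
I_{2,0} (trapezoid, 4 panels, h=0.3500): -138.132828
I_{1,1} = -145.355980 + (-145.355980 − (-173.996480))/3 = -135.809147
I_{2,1} = -138.132828 + (-138.132828 − (-145.355980))/3 = -135.725111
I_{2,2} = -135.725111 + (-135.725111 − (-135.809147))/15 = -135.719509

-135.7195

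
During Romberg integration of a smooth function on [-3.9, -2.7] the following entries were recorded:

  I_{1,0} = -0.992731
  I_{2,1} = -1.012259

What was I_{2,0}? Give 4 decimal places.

From I_{2,1} = (4·I_{2,0} − I_{1,0})/3, solve for I_{2,0}:
4·I_{2,0} = 3·(-1.012259) + (-0.992731) = -4.029508
I_{2,0} = -1.007377

-1.0074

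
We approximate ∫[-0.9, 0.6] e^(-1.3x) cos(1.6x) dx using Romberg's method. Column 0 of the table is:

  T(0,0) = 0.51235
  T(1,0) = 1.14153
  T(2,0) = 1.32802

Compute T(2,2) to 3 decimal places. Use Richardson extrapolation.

1.393

Richardson extrapolation on the trapezoidal column (denominator 4−1=3):
T(1,1) = 1.14153 + (1.14153 − 0.51235)/3 = 1.35126
T(2,1) = (4·1.32802 − 1.14153) / 3 = 1.39018
T(2,2) = 1.39018 + (1.39018 − 1.35126)/15 = 1.39277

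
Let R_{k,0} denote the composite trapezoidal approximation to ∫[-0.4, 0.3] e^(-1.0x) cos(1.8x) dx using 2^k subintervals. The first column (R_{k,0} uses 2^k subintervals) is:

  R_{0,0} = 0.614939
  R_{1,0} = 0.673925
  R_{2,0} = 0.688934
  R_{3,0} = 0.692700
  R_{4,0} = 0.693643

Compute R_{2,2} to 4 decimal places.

0.6940

Richardson extrapolation on the trapezoidal column (denominator 4−1=3):
R_{1,1} = 0.673925 + (0.673925 − 0.614939)/3 = 0.693587
R_{2,1} = 0.688934 + (0.688934 − 0.673925)/3 = 0.693937
R_{2,2} = (16·0.693937 − 0.693587) / 15 = 0.693960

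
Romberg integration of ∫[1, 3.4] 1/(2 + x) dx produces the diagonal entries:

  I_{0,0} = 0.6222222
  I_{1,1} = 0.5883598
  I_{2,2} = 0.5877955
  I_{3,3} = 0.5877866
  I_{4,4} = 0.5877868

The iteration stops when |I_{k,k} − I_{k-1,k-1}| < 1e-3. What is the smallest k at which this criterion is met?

|I_{1,1} − I_{0,0}| = 0.0338624 ≥ 1e-3
|I_{2,2} − I_{1,1}| = 0.0005643 < 1e-3

k = 2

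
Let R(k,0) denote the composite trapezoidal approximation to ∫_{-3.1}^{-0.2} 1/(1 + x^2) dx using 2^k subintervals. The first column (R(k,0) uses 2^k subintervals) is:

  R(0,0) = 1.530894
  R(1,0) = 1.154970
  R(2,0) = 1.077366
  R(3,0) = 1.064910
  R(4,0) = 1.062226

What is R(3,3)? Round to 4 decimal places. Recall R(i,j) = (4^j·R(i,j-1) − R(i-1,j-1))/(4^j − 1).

Richardson extrapolation on the trapezoidal column (denominator 4−1=3):
R(1,1) = (4·1.154970 − 1.530894) / 3 = 1.029662
R(2,1) = 1.077366 + (1.077366 − 1.154970)/3 = 1.051498
R(3,1) = (4·1.064910 − 1.077366) / 3 = 1.060758
R(2,2) = 1.051498 + (1.051498 − 1.029662)/15 = 1.052954
R(3,2) = 1.060758 + (1.060758 − 1.051498)/15 = 1.061375
R(3,3) = 1.061375 + (1.061375 − 1.052954)/63 = 1.061509

1.0615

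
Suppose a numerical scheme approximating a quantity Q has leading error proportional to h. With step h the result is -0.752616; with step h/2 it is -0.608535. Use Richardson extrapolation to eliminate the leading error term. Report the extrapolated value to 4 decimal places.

Extrapolated value = (2·A(h/2) − A(h)) / (2 − 1)
= (2·(-0.608535) − (-0.752616)) / 1
= -0.464454 / 1 = -0.464454

-0.4645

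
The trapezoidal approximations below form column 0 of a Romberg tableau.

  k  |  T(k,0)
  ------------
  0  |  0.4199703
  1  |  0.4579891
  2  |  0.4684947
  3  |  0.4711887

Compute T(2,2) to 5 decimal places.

0.47209

Richardson extrapolation on the trapezoidal column (denominator 4−1=3):
T(1,1) = 0.4579891 + (0.4579891 − 0.4199703)/3 = 0.4706620
T(2,1) = 0.4684947 + (0.4684947 − 0.4579891)/3 = 0.4719966
T(2,2) = 0.4719966 + (0.4719966 − 0.4706620)/15 = 0.4720856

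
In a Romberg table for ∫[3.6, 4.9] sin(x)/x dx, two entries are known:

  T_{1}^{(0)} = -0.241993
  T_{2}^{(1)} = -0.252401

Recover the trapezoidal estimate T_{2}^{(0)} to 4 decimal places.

-0.2498

From T_{2}^{(1)} = (4·T_{2}^{(0)} − T_{1}^{(0)})/3, solve for T_{2}^{(0)}:
4·T_{2}^{(0)} = 3·(-0.252401) + (-0.241993) = -0.999196
T_{2}^{(0)} = -0.249799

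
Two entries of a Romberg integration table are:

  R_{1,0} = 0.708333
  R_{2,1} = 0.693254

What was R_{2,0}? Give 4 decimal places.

From R_{2,1} = (4·R_{2,0} − R_{1,0})/3, solve for R_{2,0}:
4·R_{2,0} = 3·0.693254 + 0.708333 = 2.788095
R_{2,0} = 0.697024

0.6970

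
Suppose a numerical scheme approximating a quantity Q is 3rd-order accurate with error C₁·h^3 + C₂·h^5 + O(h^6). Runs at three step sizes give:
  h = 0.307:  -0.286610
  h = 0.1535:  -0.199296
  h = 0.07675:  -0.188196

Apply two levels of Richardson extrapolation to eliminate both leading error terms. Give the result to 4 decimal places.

-0.1866

First eliminate the h^3 term (factor 2^3 = 8):
  B₁ = (8·(-0.199296) − (-0.286610))/7 = -0.186823
  B₂ = (8·(-0.188196) − (-0.199296))/7 = -0.186610
Then eliminate the h^5 term (factor 2^5 = 32):
  (32·(-0.186610) − (-0.186823))/31 = -0.186603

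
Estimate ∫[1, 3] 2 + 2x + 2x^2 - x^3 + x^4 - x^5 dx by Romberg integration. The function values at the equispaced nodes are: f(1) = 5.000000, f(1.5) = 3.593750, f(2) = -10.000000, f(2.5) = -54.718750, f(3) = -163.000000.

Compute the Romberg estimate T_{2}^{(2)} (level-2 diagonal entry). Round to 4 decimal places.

T_{0}^{(0)} (trapezoid, 1 panel, h=2.0000): -158.000000
T_{1}^{(0)} (trapezoid, 2 panels, h=1.0000): -89.000000
T_{2}^{(0)} (trapezoid, 4 panels, h=0.5000): -70.062500
T_{1}^{(1)} = -89.000000 + (-89.000000 − (-158.000000))/3 = -66.000000
T_{2}^{(1)} = -70.062500 + (-70.062500 − (-89.000000))/3 = -63.750000
T_{2}^{(2)} = -63.750000 + (-63.750000 − (-66.000000))/15 = -63.600000

-63.6000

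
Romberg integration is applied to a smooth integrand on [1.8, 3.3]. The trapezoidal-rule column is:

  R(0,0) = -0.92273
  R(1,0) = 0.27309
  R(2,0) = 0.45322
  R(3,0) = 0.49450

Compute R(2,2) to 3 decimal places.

0.503

Richardson extrapolation on the trapezoidal column (denominator 4−1=3):
R(1,1) = (4·0.27309 − (-0.92273)) / 3 = 0.67170
R(2,1) = 0.45322 + (0.45322 − 0.27309)/3 = 0.51326
R(2,2) = 0.51326 + (0.51326 − 0.67170)/15 = 0.50270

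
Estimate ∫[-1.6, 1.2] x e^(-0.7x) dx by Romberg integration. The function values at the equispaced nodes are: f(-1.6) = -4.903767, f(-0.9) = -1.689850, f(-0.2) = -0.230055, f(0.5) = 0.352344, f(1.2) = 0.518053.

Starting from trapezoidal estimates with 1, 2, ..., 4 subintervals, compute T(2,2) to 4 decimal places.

T(0,0) (trapezoid, 1 panel, h=2.8000): -6.140000
T(1,0) (trapezoid, 2 panels, h=1.4000): -3.392077
T(2,0) (trapezoid, 4 panels, h=0.7000): -2.632293
T(1,1) = -3.392077 + (-3.392077 − (-6.140000))/3 = -2.476103
T(2,1) = -2.632293 + (-2.632293 − (-3.392077))/3 = -2.379032
T(2,2) = -2.379032 + (-2.379032 − (-2.476103))/15 = -2.372561

-2.3726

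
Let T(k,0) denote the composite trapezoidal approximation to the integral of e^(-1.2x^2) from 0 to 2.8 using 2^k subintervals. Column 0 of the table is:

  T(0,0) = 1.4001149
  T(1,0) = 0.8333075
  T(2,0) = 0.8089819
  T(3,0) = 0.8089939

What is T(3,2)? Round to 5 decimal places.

0.80954

Richardson extrapolation on the trapezoidal column (denominator 4−1=3):
T(2,1) = (4·0.8089819 − 0.8333075) / 3 = 0.8008734
T(3,1) = 0.8089939 + (0.8089939 − 0.8089819)/3 = 0.8089979
T(3,2) = 0.8089979 + (0.8089979 − 0.8008734)/15 = 0.8095395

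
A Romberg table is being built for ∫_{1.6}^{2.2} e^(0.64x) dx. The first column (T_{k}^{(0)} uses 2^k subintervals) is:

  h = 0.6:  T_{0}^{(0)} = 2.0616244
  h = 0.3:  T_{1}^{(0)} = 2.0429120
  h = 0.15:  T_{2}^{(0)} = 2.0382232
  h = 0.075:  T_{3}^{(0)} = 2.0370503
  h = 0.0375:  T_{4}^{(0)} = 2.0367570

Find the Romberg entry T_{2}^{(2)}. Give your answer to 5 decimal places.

2.03666

Richardson extrapolation on the trapezoidal column (denominator 4−1=3):
T_{1}^{(1)} = (4·2.0429120 − 2.0616244) / 3 = 2.0366745
T_{2}^{(1)} = (4·2.0382232 − 2.0429120) / 3 = 2.0366603
T_{2}^{(2)} = 2.0366603 + (2.0366603 − 2.0366745)/15 = 2.0366594
(Column j=1 coincides with Simpson's rule on the same nodes.)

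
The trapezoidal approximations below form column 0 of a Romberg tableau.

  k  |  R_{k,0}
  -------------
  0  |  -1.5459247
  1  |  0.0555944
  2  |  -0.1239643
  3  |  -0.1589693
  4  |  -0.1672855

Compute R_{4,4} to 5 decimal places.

-0.17003

R_{1,1} = (4·0.0555944 − (-1.5459247)) / 3 = 0.5894341
R_{2,1} = -0.1239643 + (-0.1239643 − 0.0555944)/3 = -0.1838172
R_{3,1} = (4·(-0.1589693) − (-0.1239643)) / 3 = -0.1706376
R_{4,1} = -0.1672855 + (-0.1672855 − (-0.1589693))/3 = -0.1700576
R_{2,2} = -0.1838172 + (-0.1838172 − 0.5894341)/15 = -0.2353673
R_{3,2} = (16·(-0.1706376) − (-0.1838172)) / 15 = -0.1697590
R_{4,2} = -0.1700576 + (-0.1700576 − (-0.1706376))/15 = -0.1700189
R_{3,3} = -0.1697590 + (-0.1697590 − (-0.2353673))/63 = -0.1687176
R_{4,3} = (64·(-0.1700189) − (-0.1697590)) / 63 = -0.1700230
R_{4,4} = (256·(-0.1700230) − (-0.1687176)) / 255 = -0.1700281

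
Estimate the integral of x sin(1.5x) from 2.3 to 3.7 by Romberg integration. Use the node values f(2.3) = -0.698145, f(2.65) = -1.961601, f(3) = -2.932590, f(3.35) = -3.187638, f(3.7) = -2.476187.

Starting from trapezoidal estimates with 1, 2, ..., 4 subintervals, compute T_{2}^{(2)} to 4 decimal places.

T_{0}^{(0)} (trapezoid, 1 panel, h=1.4000): -2.222032
T_{1}^{(0)} (trapezoid, 2 panels, h=0.7000): -3.163829
T_{2}^{(0)} (trapezoid, 4 panels, h=0.3500): -3.384148
T_{1}^{(1)} = -3.163829 + (-3.163829 − (-2.222032))/3 = -3.477761
T_{2}^{(1)} = -3.384148 + (-3.384148 − (-3.163829))/3 = -3.457588
T_{2}^{(2)} = -3.457588 + (-3.457588 − (-3.477761))/15 = -3.456243

-3.4562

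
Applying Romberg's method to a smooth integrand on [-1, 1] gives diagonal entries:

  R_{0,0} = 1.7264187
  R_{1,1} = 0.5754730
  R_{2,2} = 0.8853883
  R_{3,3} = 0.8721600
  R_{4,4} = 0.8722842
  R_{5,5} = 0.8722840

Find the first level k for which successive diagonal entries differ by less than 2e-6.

k = 5

|R_{1,1} − R_{0,0}| = 1.1509457 ≥ 2e-6
|R_{2,2} − R_{1,1}| = 0.3099153 ≥ 2e-6
|R_{3,3} − R_{2,2}| = 0.0132283 ≥ 2e-6
|R_{4,4} − R_{3,3}| = 0.0001242 ≥ 2e-6
|R_{5,5} − R_{4,4}| = 0.0000002 < 2e-6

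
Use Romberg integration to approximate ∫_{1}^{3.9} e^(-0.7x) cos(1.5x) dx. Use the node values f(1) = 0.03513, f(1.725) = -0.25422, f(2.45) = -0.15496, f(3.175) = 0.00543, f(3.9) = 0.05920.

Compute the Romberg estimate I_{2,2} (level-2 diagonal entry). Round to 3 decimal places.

-0.295

I_{0,0} (trapezoid, 1 panel, h=2.9000): 0.13678
I_{1,0} (trapezoid, 2 panels, h=1.4500): -0.15630
I_{2,0} (trapezoid, 4 panels, h=0.7250): -0.25852
I_{1,1} = -0.15630 + (-0.15630 − 0.13678)/3 = -0.25399
I_{2,1} = -0.25852 + (-0.25852 − (-0.15630))/3 = -0.29259
I_{2,2} = -0.29259 + (-0.29259 − (-0.25399))/15 = -0.29516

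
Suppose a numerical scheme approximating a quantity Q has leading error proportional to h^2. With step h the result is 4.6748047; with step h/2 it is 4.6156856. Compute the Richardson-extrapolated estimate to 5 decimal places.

The leading error scales as h^2; refining by a factor of 2 reduces it by 2^2 = 4.
Extrapolated value = (4·A(h/2) − A(h)) / (4 − 1)
= (4·4.6156856 − 4.6748047) / 3
= 13.7879377 / 3 = 4.5959792

4.59598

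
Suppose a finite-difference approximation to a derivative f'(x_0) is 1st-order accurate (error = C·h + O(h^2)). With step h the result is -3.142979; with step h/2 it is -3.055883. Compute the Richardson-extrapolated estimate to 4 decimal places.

Extrapolated value = (2·A(h/2) − A(h)) / (2 − 1)
= (2·(-3.055883) − (-3.142979)) / 1
= -2.968787 / 1 = -2.968787

-2.9688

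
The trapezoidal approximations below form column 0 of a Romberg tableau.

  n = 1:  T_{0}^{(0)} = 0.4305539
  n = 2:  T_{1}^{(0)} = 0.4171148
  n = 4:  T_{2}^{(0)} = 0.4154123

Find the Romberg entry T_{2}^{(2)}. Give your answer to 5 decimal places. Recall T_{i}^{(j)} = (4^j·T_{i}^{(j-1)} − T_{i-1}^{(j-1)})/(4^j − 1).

0.41499

Richardson extrapolation on the trapezoidal column (denominator 4−1=3):
T_{1}^{(1)} = 0.4171148 + (0.4171148 − 0.4305539)/3 = 0.4126351
T_{2}^{(1)} = (4·0.4154123 − 0.4171148) / 3 = 0.4148448
T_{2}^{(2)} = 0.4148448 + (0.4148448 − 0.4126351)/15 = 0.4149921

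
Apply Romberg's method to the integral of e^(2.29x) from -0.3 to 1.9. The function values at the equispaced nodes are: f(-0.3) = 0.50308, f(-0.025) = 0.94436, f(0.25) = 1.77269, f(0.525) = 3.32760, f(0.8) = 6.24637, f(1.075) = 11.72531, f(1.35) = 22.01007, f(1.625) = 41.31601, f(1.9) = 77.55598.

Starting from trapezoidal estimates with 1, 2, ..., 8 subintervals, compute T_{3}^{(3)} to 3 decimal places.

33.649

T_{0}^{(0)} (trapezoid, 1 panel, h=2.2000): 85.86497
T_{1}^{(0)} (trapezoid, 2 panels, h=1.1000): 49.80349
T_{2}^{(0)} (trapezoid, 4 panels, h=0.5500): 37.98226
T_{3}^{(0)} (trapezoid, 8 panels, h=0.2750): 34.75228
T_{1}^{(1)} = 49.80349 + (49.80349 − 85.86497)/3 = 37.78300
T_{2}^{(1)} = 37.98226 + (37.98226 − 49.80349)/3 = 34.04185
T_{3}^{(1)} = 34.75228 + (34.75228 − 37.98226)/3 = 33.67562
T_{2}^{(2)} = 34.04185 + (34.04185 − 37.78300)/15 = 33.79244
T_{3}^{(2)} = 33.67562 + (33.67562 − 34.04185)/15 = 33.65120
T_{3}^{(3)} = 33.65120 + (33.65120 − 33.79244)/63 = 33.64896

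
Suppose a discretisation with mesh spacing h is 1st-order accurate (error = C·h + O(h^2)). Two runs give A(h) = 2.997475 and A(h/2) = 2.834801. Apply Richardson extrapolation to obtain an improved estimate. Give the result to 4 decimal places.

Extrapolated value = (2·A(h/2) − A(h)) / (2 − 1)
= (2·2.834801 − 2.997475) / 1
= 2.672127 / 1 = 2.672127

2.6721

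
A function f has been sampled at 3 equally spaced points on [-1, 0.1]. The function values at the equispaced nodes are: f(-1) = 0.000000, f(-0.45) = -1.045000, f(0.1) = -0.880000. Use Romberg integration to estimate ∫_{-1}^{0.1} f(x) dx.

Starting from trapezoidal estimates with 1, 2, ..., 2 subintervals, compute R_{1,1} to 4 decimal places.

-0.9277

R_{0,0} (trapezoid, 1 panel, h=1.1000): -0.484000
R_{1,0} (trapezoid, 2 panels, h=0.5500): -0.816750
R_{1,1} = -0.816750 + (-0.816750 − (-0.484000))/3 = -0.927667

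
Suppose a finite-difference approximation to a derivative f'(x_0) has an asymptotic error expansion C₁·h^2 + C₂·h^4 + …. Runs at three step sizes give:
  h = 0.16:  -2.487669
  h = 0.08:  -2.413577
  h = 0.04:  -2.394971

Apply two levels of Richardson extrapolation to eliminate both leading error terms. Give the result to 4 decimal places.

First eliminate the h^2 term (factor 2^2 = 4):
  B₁ = (4·(-2.413577) − (-2.487669))/3 = -2.388880
  B₂ = (4·(-2.394971) − (-2.413577))/3 = -2.388769
Then eliminate the h^4 term (factor 2^4 = 16):
  (16·(-2.388769) − (-2.388880))/15 = -2.388762

-2.3888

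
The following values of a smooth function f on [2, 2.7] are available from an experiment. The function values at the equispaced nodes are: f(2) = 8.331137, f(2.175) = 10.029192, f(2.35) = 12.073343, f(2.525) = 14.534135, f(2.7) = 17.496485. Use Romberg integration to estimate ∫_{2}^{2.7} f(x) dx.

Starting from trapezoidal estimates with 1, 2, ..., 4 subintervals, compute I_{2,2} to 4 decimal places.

8.6466

I_{0,0} (trapezoid, 1 panel, h=0.7000): 9.039668
I_{1,0} (trapezoid, 2 panels, h=0.3500): 8.745504
I_{2,0} (trapezoid, 4 panels, h=0.1750): 8.671334
I_{1,1} = 8.745504 + (8.745504 − 9.039668)/3 = 8.647449
I_{2,1} = 8.671334 + (8.671334 − 8.745504)/3 = 8.646611
I_{2,2} = 8.646611 + (8.646611 − 8.647449)/15 = 8.646555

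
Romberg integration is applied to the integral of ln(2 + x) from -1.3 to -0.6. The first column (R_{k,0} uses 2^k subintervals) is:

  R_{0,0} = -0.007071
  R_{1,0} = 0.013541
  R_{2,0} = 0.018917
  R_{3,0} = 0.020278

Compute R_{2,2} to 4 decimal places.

0.0207

Richardson extrapolation on the trapezoidal column (denominator 4−1=3):
R_{1,1} = 0.013541 + (0.013541 − (-0.007071))/3 = 0.020412
R_{2,1} = 0.018917 + (0.018917 − 0.013541)/3 = 0.020709
R_{2,2} = 0.020709 + (0.020709 − 0.020412)/15 = 0.020729
(Column j=1 coincides with Simpson's rule on the same nodes.)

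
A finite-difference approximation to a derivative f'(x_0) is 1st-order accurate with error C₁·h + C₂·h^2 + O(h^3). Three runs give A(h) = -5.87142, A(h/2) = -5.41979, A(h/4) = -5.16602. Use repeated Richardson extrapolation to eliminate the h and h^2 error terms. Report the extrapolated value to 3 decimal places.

First eliminate the h term (factor 2^1 = 2):
  B₁ = (2·(-5.41979) − (-5.87142))/1 = -4.96816
  B₂ = (2·(-5.16602) − (-5.41979))/1 = -4.91225
Then eliminate the h^2 term (factor 2^2 = 4):
  (4·(-4.91225) − (-4.96816))/3 = -4.89361

-4.894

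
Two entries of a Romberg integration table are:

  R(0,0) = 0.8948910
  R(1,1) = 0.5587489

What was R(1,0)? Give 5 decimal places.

0.64278

From R(1,1) = (4·R(1,0) − R(0,0))/3, solve for R(1,0):
4·R(1,0) = 3·0.5587489 + 0.8948910 = 2.5711377
R(1,0) = 0.6427844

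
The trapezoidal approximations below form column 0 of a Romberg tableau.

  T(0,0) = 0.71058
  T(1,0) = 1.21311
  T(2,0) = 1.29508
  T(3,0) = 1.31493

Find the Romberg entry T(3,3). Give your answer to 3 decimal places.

1.322

T(1,1) = (4·1.21311 − 0.71058) / 3 = 1.38062
T(2,1) = (4·1.29508 − 1.21311) / 3 = 1.32240
T(3,1) = (4·1.31493 − 1.29508) / 3 = 1.32155
T(2,2) = 1.32240 + (1.32240 − 1.38062)/15 = 1.31852
T(3,2) = (16·1.32155 − 1.32240) / 15 = 1.32149
T(3,3) = 1.32149 + (1.32149 − 1.31852)/63 = 1.32154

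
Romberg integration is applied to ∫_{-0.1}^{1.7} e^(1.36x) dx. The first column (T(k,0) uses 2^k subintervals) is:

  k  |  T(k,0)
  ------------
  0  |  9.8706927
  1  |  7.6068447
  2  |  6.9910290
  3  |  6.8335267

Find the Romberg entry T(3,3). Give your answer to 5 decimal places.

T(1,1) = 7.6068447 + (7.6068447 − 9.8706927)/3 = 6.8522287
T(2,1) = (4·6.9910290 − 7.6068447) / 3 = 6.7857571
T(3,1) = 6.8335267 + (6.8335267 − 6.9910290)/3 = 6.7810259
T(2,2) = (16·6.7857571 − 6.8522287) / 15 = 6.7813257
T(3,2) = (16·6.7810259 − 6.7857571) / 15 = 6.7807105
T(3,3) = (64·6.7807105 − 6.7813257) / 63 = 6.7807007
(Column j=1 coincides with Simpson's rule on the same nodes.)

6.78070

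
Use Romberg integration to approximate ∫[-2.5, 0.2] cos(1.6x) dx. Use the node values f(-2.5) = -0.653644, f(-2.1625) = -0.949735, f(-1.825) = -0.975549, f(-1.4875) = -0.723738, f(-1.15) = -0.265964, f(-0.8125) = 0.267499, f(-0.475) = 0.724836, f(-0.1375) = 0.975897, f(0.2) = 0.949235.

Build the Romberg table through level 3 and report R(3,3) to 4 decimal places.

-0.2764

R(0,0) (trapezoid, 1 panel, h=2.7000): 0.399048
R(1,0) (trapezoid, 2 panels, h=1.3500): -0.159527
R(2,0) (trapezoid, 4 panels, h=0.6750): -0.248995
R(3,0) (trapezoid, 8 panels, h=0.3375): -0.269648
R(1,1) = -0.159527 + (-0.159527 − 0.399048)/3 = -0.345719
R(2,1) = -0.248995 + (-0.248995 − (-0.159527))/3 = -0.278818
R(3,1) = -0.269648 + (-0.269648 − (-0.248995))/3 = -0.276532
R(2,2) = -0.278818 + (-0.278818 − (-0.345719))/15 = -0.274358
R(3,2) = -0.276532 + (-0.276532 − (-0.278818))/15 = -0.276380
R(3,3) = -0.276380 + (-0.276380 − (-0.274358))/63 = -0.276412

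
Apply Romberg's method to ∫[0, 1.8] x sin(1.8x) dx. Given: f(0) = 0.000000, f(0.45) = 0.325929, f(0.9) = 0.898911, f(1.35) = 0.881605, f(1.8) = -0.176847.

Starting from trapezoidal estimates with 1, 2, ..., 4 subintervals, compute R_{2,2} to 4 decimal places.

0.9638

R_{0,0} (trapezoid, 1 panel, h=1.8000): -0.159162
R_{1,0} (trapezoid, 2 panels, h=0.9000): 0.729439
R_{2,0} (trapezoid, 4 panels, h=0.4500): 0.908110
R_{1,1} = 0.729439 + (0.729439 − (-0.159162))/3 = 1.025639
R_{2,1} = 0.908110 + (0.908110 − 0.729439)/3 = 0.967667
R_{2,2} = 0.967667 + (0.967667 − 1.025639)/15 = 0.963802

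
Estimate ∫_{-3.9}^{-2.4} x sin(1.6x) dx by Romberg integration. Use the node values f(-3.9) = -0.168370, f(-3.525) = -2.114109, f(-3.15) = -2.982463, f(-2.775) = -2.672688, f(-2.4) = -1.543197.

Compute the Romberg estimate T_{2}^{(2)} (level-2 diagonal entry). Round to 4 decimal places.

-3.3491

T_{0}^{(0)} (trapezoid, 1 panel, h=1.5000): -1.283675
T_{1}^{(0)} (trapezoid, 2 panels, h=0.7500): -2.878685
T_{2}^{(0)} (trapezoid, 4 panels, h=0.3750): -3.234391
T_{1}^{(1)} = -2.878685 + (-2.878685 − (-1.283675))/3 = -3.410355
T_{2}^{(1)} = -3.234391 + (-3.234391 − (-2.878685))/3 = -3.352960
T_{2}^{(2)} = -3.352960 + (-3.352960 − (-3.410355))/15 = -3.349134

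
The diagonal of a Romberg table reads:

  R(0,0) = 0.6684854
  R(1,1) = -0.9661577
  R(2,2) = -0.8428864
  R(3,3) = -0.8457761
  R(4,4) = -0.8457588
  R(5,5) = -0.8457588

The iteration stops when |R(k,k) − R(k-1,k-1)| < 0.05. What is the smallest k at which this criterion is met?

k = 3

|R(1,1) − R(0,0)| = 1.6346431 ≥ 0.05
|R(2,2) − R(1,1)| = 0.1232713 ≥ 0.05
|R(3,3) − R(2,2)| = 0.0028897 < 0.05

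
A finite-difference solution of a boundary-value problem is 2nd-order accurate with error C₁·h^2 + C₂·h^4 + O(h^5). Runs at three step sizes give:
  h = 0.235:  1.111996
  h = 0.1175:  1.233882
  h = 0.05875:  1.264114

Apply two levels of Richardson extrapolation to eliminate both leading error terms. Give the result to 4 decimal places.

First eliminate the h^2 term (factor 2^2 = 4):
  B₁ = (4·1.233882 − 1.111996)/3 = 1.274511
  B₂ = (4·1.264114 − 1.233882)/3 = 1.274191
Then eliminate the h^4 term (factor 2^4 = 16):
  (16·1.274191 − 1.274511)/15 = 1.274170

1.2742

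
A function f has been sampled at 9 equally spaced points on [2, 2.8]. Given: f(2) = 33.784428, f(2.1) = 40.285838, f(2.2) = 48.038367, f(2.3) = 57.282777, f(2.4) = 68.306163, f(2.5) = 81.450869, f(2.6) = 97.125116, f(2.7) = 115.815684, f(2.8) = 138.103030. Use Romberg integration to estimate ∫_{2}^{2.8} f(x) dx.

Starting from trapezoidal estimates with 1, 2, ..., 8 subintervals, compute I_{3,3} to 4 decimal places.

59.2719

I_{0,0} (trapezoid, 1 panel, h=0.8000): 68.754983
I_{1,0} (trapezoid, 2 panels, h=0.4000): 61.699957
I_{2,0} (trapezoid, 4 panels, h=0.2000): 59.882675
I_{3,0} (trapezoid, 8 panels, h=0.1000): 59.424854
I_{1,1} = 61.699957 + (61.699957 − 68.754983)/3 = 59.348282
I_{2,1} = 59.882675 + (59.882675 − 61.699957)/3 = 59.276914
I_{3,1} = 59.424854 + (59.424854 − 59.882675)/3 = 59.272247
I_{2,2} = 59.276914 + (59.276914 − 59.348282)/15 = 59.272156
I_{3,2} = 59.272247 + (59.272247 − 59.276914)/15 = 59.271936
I_{3,3} = 59.271936 + (59.271936 − 59.272156)/63 = 59.271933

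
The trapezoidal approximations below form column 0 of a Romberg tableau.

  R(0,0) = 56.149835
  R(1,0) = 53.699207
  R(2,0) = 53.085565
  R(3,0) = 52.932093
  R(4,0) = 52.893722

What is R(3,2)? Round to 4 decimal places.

52.8809

Richardson extrapolation on the trapezoidal column (denominator 4−1=3):
R(2,1) = (4·53.085565 − 53.699207) / 3 = 52.881018
R(3,1) = (4·52.932093 − 53.085565) / 3 = 52.880936
R(3,2) = 52.880936 + (52.880936 − 52.881018)/15 = 52.880931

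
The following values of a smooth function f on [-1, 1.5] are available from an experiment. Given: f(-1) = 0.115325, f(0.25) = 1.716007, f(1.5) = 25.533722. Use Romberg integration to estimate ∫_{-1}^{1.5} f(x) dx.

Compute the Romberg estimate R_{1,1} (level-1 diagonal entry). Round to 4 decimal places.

13.5471

R_{0,0} (trapezoid, 1 panel, h=2.5000): 32.061309
R_{1,0} (trapezoid, 2 panels, h=1.2500): 18.175663
R_{1,1} = 18.175663 + (18.175663 − 32.061309)/3 = 13.547114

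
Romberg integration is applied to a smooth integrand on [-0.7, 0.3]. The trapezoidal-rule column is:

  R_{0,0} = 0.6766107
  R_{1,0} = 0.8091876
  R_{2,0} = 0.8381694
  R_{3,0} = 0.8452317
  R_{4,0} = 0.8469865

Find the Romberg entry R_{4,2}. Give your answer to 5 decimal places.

0.84757

Richardson extrapolation on the trapezoidal column (denominator 4−1=3):
R_{3,1} = 0.8452317 + (0.8452317 − 0.8381694)/3 = 0.8475858
R_{4,1} = (4·0.8469865 − 0.8452317) / 3 = 0.8475714
R_{4,2} = 0.8475714 + (0.8475714 − 0.8475858)/15 = 0.8475704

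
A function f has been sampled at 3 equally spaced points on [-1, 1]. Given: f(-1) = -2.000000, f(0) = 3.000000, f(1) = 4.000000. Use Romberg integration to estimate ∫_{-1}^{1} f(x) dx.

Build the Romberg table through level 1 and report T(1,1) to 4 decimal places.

4.6667

T(0,0) (trapezoid, 1 panel, h=2.0000): 2.000000
T(1,0) (trapezoid, 2 panels, h=1.0000): 4.000000
T(1,1) = 4.000000 + (4.000000 − 2.000000)/3 = 4.666667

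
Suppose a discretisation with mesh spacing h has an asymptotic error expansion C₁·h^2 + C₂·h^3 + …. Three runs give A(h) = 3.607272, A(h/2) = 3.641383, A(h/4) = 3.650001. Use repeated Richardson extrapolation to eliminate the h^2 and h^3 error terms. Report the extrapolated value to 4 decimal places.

First eliminate the h^2 term (factor 2^2 = 4):
  B₁ = (4·3.641383 − 3.607272)/3 = 3.652753
  B₂ = (4·3.650001 − 3.641383)/3 = 3.652874
Then eliminate the h^3 term (factor 2^3 = 8):
  (8·3.652874 − 3.652753)/7 = 3.652891

3.6529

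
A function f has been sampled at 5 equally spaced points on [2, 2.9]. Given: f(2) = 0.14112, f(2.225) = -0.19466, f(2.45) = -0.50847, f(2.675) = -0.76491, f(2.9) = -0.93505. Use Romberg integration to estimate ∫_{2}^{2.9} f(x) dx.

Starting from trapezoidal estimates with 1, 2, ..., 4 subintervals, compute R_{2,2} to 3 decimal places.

R_{0,0} (trapezoid, 1 panel, h=0.9000): -0.35727
R_{1,0} (trapezoid, 2 panels, h=0.4500): -0.40745
R_{2,0} (trapezoid, 4 panels, h=0.2250): -0.41963
R_{1,1} = -0.40745 + (-0.40745 − (-0.35727))/3 = -0.42418
R_{2,1} = -0.41963 + (-0.41963 − (-0.40745))/3 = -0.42369
R_{2,2} = -0.42369 + (-0.42369 − (-0.42418))/15 = -0.42366

-0.424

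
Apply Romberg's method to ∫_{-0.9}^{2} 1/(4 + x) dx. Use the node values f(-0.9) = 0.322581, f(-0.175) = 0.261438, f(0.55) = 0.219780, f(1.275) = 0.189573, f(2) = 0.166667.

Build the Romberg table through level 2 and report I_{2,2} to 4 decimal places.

0.6604

I_{0,0} (trapezoid, 1 panel, h=2.9000): 0.709410
I_{1,0} (trapezoid, 2 panels, h=1.4500): 0.673386
I_{2,0} (trapezoid, 4 panels, h=0.7250): 0.663676
I_{1,1} = 0.673386 + (0.673386 − 0.709410)/3 = 0.661378
I_{2,1} = 0.663676 + (0.663676 − 0.673386)/3 = 0.660439
I_{2,2} = 0.660439 + (0.660439 − 0.661378)/15 = 0.660376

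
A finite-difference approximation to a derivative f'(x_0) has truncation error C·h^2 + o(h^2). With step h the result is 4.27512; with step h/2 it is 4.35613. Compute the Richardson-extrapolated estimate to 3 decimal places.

The leading error scales as h^2; refining by a factor of 2 reduces it by 2^2 = 4.
Extrapolated value = (4·A(h/2) − A(h)) / (4 − 1)
= (4·4.35613 − 4.27512) / 3
= 13.14940 / 3 = 4.38313

4.383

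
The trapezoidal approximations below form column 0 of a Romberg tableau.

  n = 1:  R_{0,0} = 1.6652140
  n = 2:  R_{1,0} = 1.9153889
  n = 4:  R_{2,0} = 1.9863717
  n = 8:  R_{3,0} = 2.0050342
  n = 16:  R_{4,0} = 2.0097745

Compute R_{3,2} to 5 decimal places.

Richardson extrapolation on the trapezoidal column (denominator 4−1=3):
R_{2,1} = 1.9863717 + (1.9863717 − 1.9153889)/3 = 2.0100326
R_{3,1} = 2.0050342 + (2.0050342 − 1.9863717)/3 = 2.0112550
R_{3,2} = (16·2.0112550 − 2.0100326) / 15 = 2.0113365

2.01134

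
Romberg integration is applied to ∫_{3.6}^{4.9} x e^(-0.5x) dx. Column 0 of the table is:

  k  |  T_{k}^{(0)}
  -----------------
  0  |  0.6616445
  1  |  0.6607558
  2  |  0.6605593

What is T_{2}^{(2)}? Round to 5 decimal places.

0.66050

T_{1}^{(1)} = (4·0.6607558 − 0.6616445) / 3 = 0.6604596
T_{2}^{(1)} = (4·0.6605593 − 0.6607558) / 3 = 0.6604938
T_{2}^{(2)} = (16·0.6604938 − 0.6604596) / 15 = 0.6604961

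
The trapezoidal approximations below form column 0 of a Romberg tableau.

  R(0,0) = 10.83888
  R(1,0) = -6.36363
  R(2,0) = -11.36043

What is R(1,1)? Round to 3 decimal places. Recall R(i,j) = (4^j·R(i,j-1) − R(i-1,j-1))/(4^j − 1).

R(1,1) = (4·(-6.36363) − 10.83888) / 3 = -12.09780

-12.098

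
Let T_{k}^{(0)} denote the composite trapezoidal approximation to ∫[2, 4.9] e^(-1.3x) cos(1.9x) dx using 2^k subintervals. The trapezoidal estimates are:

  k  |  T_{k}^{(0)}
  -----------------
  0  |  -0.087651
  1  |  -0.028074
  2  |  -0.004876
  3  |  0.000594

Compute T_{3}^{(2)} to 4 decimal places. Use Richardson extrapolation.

Richardson extrapolation on the trapezoidal column (denominator 4−1=3):
T_{2}^{(1)} = (4·(-0.004876) − (-0.028074)) / 3 = 0.002857
T_{3}^{(1)} = 0.000594 + (0.000594 − (-0.004876))/3 = 0.002417
T_{3}^{(2)} = 0.002417 + (0.002417 − 0.002857)/15 = 0.002388

0.0024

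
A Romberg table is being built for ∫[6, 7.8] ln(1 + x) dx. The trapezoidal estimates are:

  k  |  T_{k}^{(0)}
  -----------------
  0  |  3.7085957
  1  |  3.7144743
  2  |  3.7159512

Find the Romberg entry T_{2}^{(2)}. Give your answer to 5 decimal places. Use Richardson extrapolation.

3.71644

T_{1}^{(1)} = 3.7144743 + (3.7144743 − 3.7085957)/3 = 3.7164338
T_{2}^{(1)} = 3.7159512 + (3.7159512 − 3.7144743)/3 = 3.7164435
T_{2}^{(2)} = (16·3.7164435 − 3.7164338) / 15 = 3.7164441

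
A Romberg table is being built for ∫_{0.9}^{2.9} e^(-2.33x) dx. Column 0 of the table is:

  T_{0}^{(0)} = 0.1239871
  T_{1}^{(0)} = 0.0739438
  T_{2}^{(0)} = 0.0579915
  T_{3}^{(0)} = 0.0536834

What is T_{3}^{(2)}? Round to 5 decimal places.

Richardson extrapolation on the trapezoidal column (denominator 4−1=3):
T_{2}^{(1)} = (4·0.0579915 − 0.0739438) / 3 = 0.0526741
T_{3}^{(1)} = 0.0536834 + (0.0536834 − 0.0579915)/3 = 0.0522474
T_{3}^{(2)} = 0.0522474 + (0.0522474 − 0.0526741)/15 = 0.0522190
(Column j=1 coincides with Simpson's rule on the same nodes.)

0.05222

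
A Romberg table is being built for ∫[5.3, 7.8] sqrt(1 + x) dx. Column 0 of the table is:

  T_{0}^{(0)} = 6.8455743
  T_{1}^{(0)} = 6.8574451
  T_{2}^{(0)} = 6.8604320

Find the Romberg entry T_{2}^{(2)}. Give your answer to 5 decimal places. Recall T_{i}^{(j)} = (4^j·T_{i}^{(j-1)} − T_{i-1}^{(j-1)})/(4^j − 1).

6.86143

T_{1}^{(1)} = (4·6.8574451 − 6.8455743) / 3 = 6.8614020
T_{2}^{(1)} = (4·6.8604320 − 6.8574451) / 3 = 6.8614276
T_{2}^{(2)} = (16·6.8614276 − 6.8614020) / 15 = 6.8614293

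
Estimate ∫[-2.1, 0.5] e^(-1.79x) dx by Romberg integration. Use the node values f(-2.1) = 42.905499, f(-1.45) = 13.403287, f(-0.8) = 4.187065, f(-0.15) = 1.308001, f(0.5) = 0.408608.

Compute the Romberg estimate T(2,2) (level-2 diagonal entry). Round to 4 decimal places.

23.8104

T(0,0) (trapezoid, 1 panel, h=2.6000): 56.308339
T(1,0) (trapezoid, 2 panels, h=1.3000): 33.597354
T(2,0) (trapezoid, 4 panels, h=0.6500): 26.361014
T(1,1) = 33.597354 + (33.597354 − 56.308339)/3 = 26.027026
T(2,1) = 26.361014 + (26.361014 − 33.597354)/3 = 23.948901
T(2,2) = 23.948901 + (23.948901 − 26.027026)/15 = 23.810359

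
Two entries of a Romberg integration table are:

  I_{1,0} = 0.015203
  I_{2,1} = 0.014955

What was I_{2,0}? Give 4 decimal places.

From I_{2,1} = (4·I_{2,0} − I_{1,0})/3, solve for I_{2,0}:
4·I_{2,0} = 3·0.014955 + 0.015203 = 0.060068
I_{2,0} = 0.015017

0.0150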